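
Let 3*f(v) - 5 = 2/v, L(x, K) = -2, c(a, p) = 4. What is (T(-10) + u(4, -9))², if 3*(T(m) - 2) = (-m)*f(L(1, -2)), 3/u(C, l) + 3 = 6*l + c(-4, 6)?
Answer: 9284209/227529 ≈ 40.805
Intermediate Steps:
u(C, l) = 3/(1 + 6*l) (u(C, l) = 3/(-3 + (6*l + 4)) = 3/(-3 + (4 + 6*l)) = 3/(1 + 6*l))
f(v) = 5/3 + 2/(3*v) (f(v) = 5/3 + (2/v)/3 = 5/3 + 2/(3*v))
T(m) = 2 - 4*m/9 (T(m) = 2 + ((-m)*((⅓)*(2 + 5*(-2))/(-2)))/3 = 2 + ((-m)*((⅓)*(-½)*(2 - 10)))/3 = 2 + ((-m)*((⅓)*(-½)*(-8)))/3 = 2 + (-m*(4/3))/3 = 2 + (-4*m/3)/3 = 2 - 4*m/9)
(T(-10) + u(4, -9))² = ((2 - 4/9*(-10)) + 3/(1 + 6*(-9)))² = ((2 + 40/9) + 3/(1 - 54))² = (58/9 + 3/(-53))² = (58/9 + 3*(-1/53))² = (58/9 - 3/53)² = (3047/477)² = 9284209/227529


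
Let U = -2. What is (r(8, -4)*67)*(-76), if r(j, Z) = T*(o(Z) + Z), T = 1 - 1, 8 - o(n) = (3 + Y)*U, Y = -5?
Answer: 0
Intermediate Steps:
o(n) = 4 (o(n) = 8 - (3 - 5)*(-2) = 8 - (-2)*(-2) = 8 - 1*4 = 8 - 4 = 4)
T = 0
r(j, Z) = 0 (r(j, Z) = 0*(4 + Z) = 0)
(r(8, -4)*67)*(-76) = (0*67)*(-76) = 0*(-76) = 0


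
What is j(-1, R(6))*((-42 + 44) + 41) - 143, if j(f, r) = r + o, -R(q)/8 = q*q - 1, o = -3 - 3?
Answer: -12441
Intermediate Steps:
o = -6
R(q) = 8 - 8*q² (R(q) = -8*(q*q - 1) = -8*(q² - 1) = -8*(-1 + q²) = 8 - 8*q²)
j(f, r) = -6 + r (j(f, r) = r - 6 = -6 + r)
j(-1, R(6))*((-42 + 44) + 41) - 143 = (-6 + (8 - 8*6²))*((-42 + 44) + 41) - 143 = (-6 + (8 - 8*36))*(2 + 41) - 143 = (-6 + (8 - 288))*43 - 143 = (-6 - 280)*43 - 143 = -286*43 - 143 = -12298 - 143 = -12441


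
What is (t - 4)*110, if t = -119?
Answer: -13530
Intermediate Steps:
(t - 4)*110 = (-119 - 4)*110 = -123*110 = -13530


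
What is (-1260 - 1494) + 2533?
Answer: -221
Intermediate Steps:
(-1260 - 1494) + 2533 = -2754 + 2533 = -221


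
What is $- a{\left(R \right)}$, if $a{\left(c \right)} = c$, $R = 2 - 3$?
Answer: $1$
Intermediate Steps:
$R = -1$ ($R = 2 - 3 = -1$)
$- a{\left(R \right)} = \left(-1\right) \left(-1\right) = 1$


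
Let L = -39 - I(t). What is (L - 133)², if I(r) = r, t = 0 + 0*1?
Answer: 29584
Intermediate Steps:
t = 0 (t = 0 + 0 = 0)
L = -39 (L = -39 - 1*0 = -39 + 0 = -39)
(L - 133)² = (-39 - 133)² = (-172)² = 29584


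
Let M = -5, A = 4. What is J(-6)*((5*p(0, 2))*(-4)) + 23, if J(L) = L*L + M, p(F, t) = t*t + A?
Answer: -4937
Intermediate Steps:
p(F, t) = 4 + t² (p(F, t) = t*t + 4 = t² + 4 = 4 + t²)
J(L) = -5 + L² (J(L) = L*L - 5 = L² - 5 = -5 + L²)
J(-6)*((5*p(0, 2))*(-4)) + 23 = (-5 + (-6)²)*((5*(4 + 2²))*(-4)) + 23 = (-5 + 36)*((5*(4 + 4))*(-4)) + 23 = 31*((5*8)*(-4)) + 23 = 31*(40*(-4)) + 23 = 31*(-160) + 23 = -4960 + 23 = -4937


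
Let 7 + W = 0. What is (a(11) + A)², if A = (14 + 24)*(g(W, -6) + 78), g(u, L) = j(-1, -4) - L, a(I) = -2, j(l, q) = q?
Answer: 9229444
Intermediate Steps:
W = -7 (W = -7 + 0 = -7)
g(u, L) = -4 - L
A = 3040 (A = (14 + 24)*((-4 - 1*(-6)) + 78) = 38*((-4 + 6) + 78) = 38*(2 + 78) = 38*80 = 3040)
(a(11) + A)² = (-2 + 3040)² = 3038² = 9229444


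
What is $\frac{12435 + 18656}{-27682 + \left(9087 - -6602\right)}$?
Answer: $- \frac{31091}{11993} \approx -2.5924$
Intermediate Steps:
$\frac{12435 + 18656}{-27682 + \left(9087 - -6602\right)} = \frac{31091}{-27682 + \left(9087 + 6602\right)} = \frac{31091}{-27682 + 15689} = \frac{31091}{-11993} = 31091 \left(- \frac{1}{11993}\right) = - \frac{31091}{11993}$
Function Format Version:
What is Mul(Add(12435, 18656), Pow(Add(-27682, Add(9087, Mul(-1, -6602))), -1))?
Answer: Rational(-31091, 11993) ≈ -2.5924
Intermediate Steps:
Mul(Add(12435, 18656), Pow(Add(-27682, Add(9087, Mul(-1, -6602))), -1)) = Mul(31091, Pow(Add(-27682, Add(9087, 6602)), -1)) = Mul(31091, Pow(Add(-27682, 15689), -1)) = Mul(31091, Pow(-11993, -1)) = Mul(31091, Rational(-1, 11993)) = Rational(-31091, 11993)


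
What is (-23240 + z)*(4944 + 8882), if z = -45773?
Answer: -954173738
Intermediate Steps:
(-23240 + z)*(4944 + 8882) = (-23240 - 45773)*(4944 + 8882) = -69013*13826 = -954173738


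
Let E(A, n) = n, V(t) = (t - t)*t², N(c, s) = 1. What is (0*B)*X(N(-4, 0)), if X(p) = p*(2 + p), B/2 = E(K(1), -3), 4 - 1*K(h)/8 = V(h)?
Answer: 0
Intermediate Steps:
V(t) = 0 (V(t) = 0*t² = 0)
K(h) = 32 (K(h) = 32 - 8*0 = 32 + 0 = 32)
B = -6 (B = 2*(-3) = -6)
(0*B)*X(N(-4, 0)) = (0*(-6))*(1*(2 + 1)) = 0*(1*3) = 0*3 = 0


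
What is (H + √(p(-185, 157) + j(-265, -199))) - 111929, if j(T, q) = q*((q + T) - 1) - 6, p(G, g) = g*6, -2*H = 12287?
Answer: -236145/2 + √93471 ≈ -1.1777e+5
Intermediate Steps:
H = -12287/2 (H = -½*12287 = -12287/2 ≈ -6143.5)
p(G, g) = 6*g
j(T, q) = -6 + q*(-1 + T + q) (j(T, q) = q*((T + q) - 1) - 6 = q*(-1 + T + q) - 6 = -6 + q*(-1 + T + q))
(H + √(p(-185, 157) + j(-265, -199))) - 111929 = (-12287/2 + √(6*157 + (-6 + (-199)² - 1*(-199) - 265*(-199)))) - 111929 = (-12287/2 + √(942 + (-6 + 39601 + 199 + 52735))) - 111929 = (-12287/2 + √(942 + 92529)) - 111929 = (-12287/2 + √93471) - 111929 = -236145/2 + √93471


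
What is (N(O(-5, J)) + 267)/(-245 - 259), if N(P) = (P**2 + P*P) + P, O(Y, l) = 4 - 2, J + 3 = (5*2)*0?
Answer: -277/504 ≈ -0.54960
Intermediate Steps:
J = -3 (J = -3 + (5*2)*0 = -3 + 10*0 = -3 + 0 = -3)
O(Y, l) = 2
N(P) = P + 2*P**2 (N(P) = (P**2 + P**2) + P = 2*P**2 + P = P + 2*P**2)
(N(O(-5, J)) + 267)/(-245 - 259) = (2*(1 + 2*2) + 267)/(-245 - 259) = (2*(1 + 4) + 267)/(-504) = (2*5 + 267)*(-1/504) = (10 + 267)*(-1/504) = 277*(-1/504) = -277/504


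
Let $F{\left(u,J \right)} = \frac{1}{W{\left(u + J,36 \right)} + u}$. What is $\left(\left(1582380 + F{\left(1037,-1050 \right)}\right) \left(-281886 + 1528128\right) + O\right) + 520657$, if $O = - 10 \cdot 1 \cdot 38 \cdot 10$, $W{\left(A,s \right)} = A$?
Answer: $\frac{1009678814225425}{512} \approx 1.972 \cdot 10^{12}$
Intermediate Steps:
$F{\left(u,J \right)} = \frac{1}{J + 2 u}$ ($F{\left(u,J \right)} = \frac{1}{\left(u + J\right) + u} = \frac{1}{\left(J + u\right) + u} = \frac{1}{J + 2 u}$)
$O = -3800$ ($O = - 10 \cdot 38 \cdot 10 = \left(-10\right) 380 = -3800$)
$\left(\left(1582380 + F{\left(1037,-1050 \right)}\right) \left(-281886 + 1528128\right) + O\right) + 520657 = \left(\left(1582380 + \frac{1}{-1050 + 2 \cdot 1037}\right) \left(-281886 + 1528128\right) - 3800\right) + 520657 = \left(\left(1582380 + \frac{1}{-1050 + 2074}\right) 1246242 - 3800\right) + 520657 = \left(\left(1582380 + \frac{1}{1024}\right) 1246242 - 3800\right) + 520657 = \left(\frac{1620357121}{1024} \cdot 1246242 - 3800\right) + 520657 = \left(\frac{1009678549594641}{512} - 3800\right) + 520657 = \frac{1009678547649041}{512} + 520657 = \frac{1009678814225425}{512}$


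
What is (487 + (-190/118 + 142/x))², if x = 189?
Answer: 29386807321600/124344801 ≈ 2.3633e+5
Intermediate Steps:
(487 + (-190/118 + 142/x))² = (487 + (-190/118 + 142/189))² = (487 + (-190*1/118 + 142*(1/189)))² = (487 + (-95/59 + 142/189))² = (487 - 9577/11151)² = (5420960/11151)² = 29386807321600/124344801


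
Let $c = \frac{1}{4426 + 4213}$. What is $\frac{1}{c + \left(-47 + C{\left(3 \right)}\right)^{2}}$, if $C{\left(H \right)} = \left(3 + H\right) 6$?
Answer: $\frac{8639}{1045320} \approx 0.0082645$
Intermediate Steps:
$C{\left(H \right)} = 18 + 6 H$
$c = \frac{1}{8639} \approx 0.00011575$
$\frac{1}{c + \left(-47 + C{\left(3 \right)}\right)^{2}} = \frac{1}{\frac{1}{8639} + \left(-47 + \left(18 + 6 \cdot 3\right)\right)^{2}} = \frac{1}{\frac{1}{8639} + \left(-47 + \left(18 + 18\right)\right)^{2}} = \frac{1}{\frac{1}{8639} + \left(-47 + 36\right)^{2}} = \frac{1}{\frac{1}{8639} + \left(-11\right)^{2}} = \frac{1}{\frac{1}{8639} + 121} = \frac{1}{\frac{1045320}{8639}} = \frac{8639}{1045320}$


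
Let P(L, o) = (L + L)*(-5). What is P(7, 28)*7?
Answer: -490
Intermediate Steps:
P(L, o) = -10*L (P(L, o) = (2*L)*(-5) = -10*L)
P(7, 28)*7 = -10*7*7 = -70*7 = -490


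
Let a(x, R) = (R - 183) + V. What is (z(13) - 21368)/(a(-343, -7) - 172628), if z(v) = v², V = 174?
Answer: 21199/172644 ≈ 0.12279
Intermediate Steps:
a(x, R) = -9 + R (a(x, R) = (R - 183) + 174 = (-183 + R) + 174 = -9 + R)
(z(13) - 21368)/(a(-343, -7) - 172628) = (13² - 21368)/((-9 - 7) - 172628) = (169 - 21368)/(-16 - 172628) = -21199/(-172644) = -21199*(-1/172644) = 21199/172644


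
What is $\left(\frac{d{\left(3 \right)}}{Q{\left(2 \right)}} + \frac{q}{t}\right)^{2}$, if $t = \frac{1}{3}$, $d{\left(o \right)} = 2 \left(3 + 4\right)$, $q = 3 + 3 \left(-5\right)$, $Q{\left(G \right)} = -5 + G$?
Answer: $\frac{14884}{9} \approx 1653.8$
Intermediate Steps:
$q = -12$ ($q = 3 - 15 = -12$)
$d{\left(o \right)} = 14$ ($d{\left(o \right)} = 2 \cdot 7 = 14$)
$t = \frac{1}{3} \approx 0.33333$
$\left(\frac{d{\left(3 \right)}}{Q{\left(2 \right)}} + \frac{q}{t}\right)^{2} = \left(\frac{14}{-5 + 2} - 12 \frac{1}{\frac{1}{3}}\right)^{2} = \left(\frac{14}{-3} - 36\right)^{2} = \left(14 \left(- \frac{1}{3}\right) - 36\right)^{2} = \left(- \frac{14}{3} - 36\right)^{2} = \left(- \frac{122}{3}\right)^{2} = \frac{14884}{9}$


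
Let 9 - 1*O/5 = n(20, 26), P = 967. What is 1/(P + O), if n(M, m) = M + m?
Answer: 1/782 ≈ 0.0012788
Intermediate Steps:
O = -185 (O = 45 - 5*(20 + 26) = 45 - 5*46 = 45 - 230 = -185)
1/(P + O) = 1/(967 - 185) = 1/782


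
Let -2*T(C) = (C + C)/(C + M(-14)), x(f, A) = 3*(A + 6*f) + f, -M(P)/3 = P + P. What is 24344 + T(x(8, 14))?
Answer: 3383719/139 ≈ 24343.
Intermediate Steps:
M(P) = -6*P (M(P) = -3*(P + P) = -6*P)
x(f, A) = 3*A + 19*f (x(f, A) = (3*A + 18*f) + f = 3*A + 19*f)
T(C) = -C/(84 + C) (T(C) = -(C + C)/(2*(C - 6*(-14))) = -2*C/(2*(C + 84)) = -2*C/(2*(84 + C)) = -C/(84 + C))
24344 + T(x(8, 14)) = 24344 - (3*14 + 19*8)/(84 + (3*14 + 19*8)) = 24344 - (42 + 152)/(84 + (42 + 152)) = 24344 - 1*194/(84 + 194) = 24344 - 1*194/278 = 24344 - 1*194*1/278 = 24344 - 97/139 = 3383719/139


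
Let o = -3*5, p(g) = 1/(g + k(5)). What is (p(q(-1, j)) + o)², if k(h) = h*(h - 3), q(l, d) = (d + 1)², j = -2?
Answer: 26896/121 ≈ 222.28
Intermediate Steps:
q(l, d) = (1 + d)²
k(h) = h*(-3 + h)
p(g) = 1/(10 + g) (p(g) = 1/(g + 5*(-3 + 5)) = 1/(g + 5*2) = 1/(g + 10) = 1/(10 + g))
o = -15
(p(q(-1, j)) + o)² = (1/(10 + (1 - 2)²) - 15)² = (1/(10 + (-1)²) - 15)² = (1/(10 + 1) - 15)² = (1/11 - 15)² = (-164/11)² = 26896/121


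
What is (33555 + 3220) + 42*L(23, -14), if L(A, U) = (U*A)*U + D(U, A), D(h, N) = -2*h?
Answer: 227287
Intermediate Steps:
L(A, U) = -2*U + A*U² (L(A, U) = (U*A)*U - 2*U = (A*U)*U - 2*U = A*U² - 2*U = -2*U + A*U²)
(33555 + 3220) + 42*L(23, -14) = (33555 + 3220) + 42*(-14*(-2 + 23*(-14))) = 36775 + 42*(-14*(-2 - 322)) = 36775 + 42*(-14*(-324)) = 36775 + 42*4536 = 36775 + 190512 = 227287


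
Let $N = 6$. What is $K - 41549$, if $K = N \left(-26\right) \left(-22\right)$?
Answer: $-38117$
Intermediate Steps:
$K = 3432$ ($K = 6 \left(-26\right) \left(-22\right) = \left(-156\right) \left(-22\right) = 3432$)
$K - 41549 = 3432 - 41549 = -38117$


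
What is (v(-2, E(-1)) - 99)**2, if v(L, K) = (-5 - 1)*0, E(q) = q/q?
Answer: 9801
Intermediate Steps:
E(q) = 1
v(L, K) = 0 (v(L, K) = -6*0 = 0)
(v(-2, E(-1)) - 99)**2 = (0 - 99)**2 = (-99)**2 = 9801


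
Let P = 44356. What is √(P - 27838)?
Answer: √16518 ≈ 128.52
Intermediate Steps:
√(P - 27838) = √(44356 - 27838) = √16518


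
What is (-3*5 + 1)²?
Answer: 196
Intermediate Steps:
(-3*5 + 1)² = (-15 + 1)² = (-14)² = 196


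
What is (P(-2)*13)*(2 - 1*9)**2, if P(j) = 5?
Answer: 3185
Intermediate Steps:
(P(-2)*13)*(2 - 1*9)**2 = (5*13)*(2 - 1*9)**2 = 65*(2 - 9)**2 = 65*(-7)**2 = 65*49 = 3185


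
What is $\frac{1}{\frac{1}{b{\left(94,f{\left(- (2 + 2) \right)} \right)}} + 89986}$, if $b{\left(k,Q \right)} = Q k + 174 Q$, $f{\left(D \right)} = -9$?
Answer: $\frac{2412}{217046231} \approx 1.1113 \cdot 10^{-5}$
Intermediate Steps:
$b{\left(k,Q \right)} = 174 Q + Q k$
$\frac{1}{\frac{1}{b{\left(94,f{\left(- (2 + 2) \right)} \right)}} + 89986} = \frac{1}{\frac{1}{\left(-9\right) \left(174 + 94\right)} + 89986} = \frac{1}{\frac{1}{\left(-9\right) 268} + 89986} = \frac{1}{\frac{1}{-2412} + 89986} = \frac{1}{- \frac{1}{2412} + 89986} = \frac{1}{\frac{217046231}{2412}} = \frac{2412}{217046231}$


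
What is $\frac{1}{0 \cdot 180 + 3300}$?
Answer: $\frac{1}{3300} \approx 0.00030303$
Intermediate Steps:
$\frac{1}{0 \cdot 180 + 3300} = \frac{1}{0 + 3300} = \frac{1}{3300}$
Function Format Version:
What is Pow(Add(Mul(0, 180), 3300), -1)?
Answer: Rational(1, 3300) ≈ 0.00030303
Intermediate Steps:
Pow(Add(Mul(0, 180), 3300), -1) = Pow(Add(0, 3300), -1) = Pow(3300, -1) = Rational(1, 3300)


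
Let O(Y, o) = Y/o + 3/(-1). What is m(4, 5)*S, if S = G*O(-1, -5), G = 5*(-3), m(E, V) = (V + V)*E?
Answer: 1680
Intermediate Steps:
m(E, V) = 2*E*V (m(E, V) = (2*V)*E = 2*E*V)
O(Y, o) = -3 + Y/o (O(Y, o) = Y/o + 3*(-1) = Y/o - 3 = -3 + Y/o)
G = -15
S = 42 (S = -15*(-3 - 1/(-5)) = -15*(-3 - 1*(-1/5)) = -15*(-3 + 1/5) = -15*(-14/5) = 42)
m(4, 5)*S = (2*4*5)*42 = 40*42 = 1680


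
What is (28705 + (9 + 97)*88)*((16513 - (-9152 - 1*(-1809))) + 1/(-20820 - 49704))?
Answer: 63987500511919/70524 ≈ 9.0732e+8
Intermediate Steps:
(28705 + (9 + 97)*88)*((16513 - (-9152 - 1*(-1809))) + 1/(-20820 - 49704)) = (28705 + 106*88)*((16513 - (-9152 + 1809)) + 1/(-70524)) = (28705 + 9328)*((16513 - 1*(-7343)) - 1/70524) = 38033*((16513 + 7343) - 1/70524) = 38033*(23856 - 1/70524) = 38033*(1682420543/70524) = 63987500511919/70524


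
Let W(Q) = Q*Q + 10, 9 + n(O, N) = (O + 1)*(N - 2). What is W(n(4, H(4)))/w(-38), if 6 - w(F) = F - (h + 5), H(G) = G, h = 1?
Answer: 11/50 ≈ 0.22000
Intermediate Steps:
n(O, N) = -9 + (1 + O)*(-2 + N) (n(O, N) = -9 + (O + 1)*(N - 2) = -9 + (1 + O)*(-2 + N))
W(Q) = 10 + Q**2 (W(Q) = Q**2 + 10 = 10 + Q**2)
w(F) = 12 - F (w(F) = 6 - (F - (1 + 5)) = 6 - (F - 1*6) = 6 - (F - 6) = 6 - (-6 + F) = 6 + (6 - F) = 12 - F)
W(n(4, H(4)))/w(-38) = (10 + (-11 + 4 - 2*4 + 4*4)**2)/(12 - 1*(-38)) = (10 + (-11 + 4 - 8 + 16)**2)/(12 + 38) = (10 + 1**2)/50 = (10 + 1)*(1/50) = 11*(1/50) = 11/50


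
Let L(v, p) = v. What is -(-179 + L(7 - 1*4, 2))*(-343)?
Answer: -60368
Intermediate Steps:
-(-179 + L(7 - 1*4, 2))*(-343) = -(-179 + (7 - 1*4))*(-343) = -(-179 + (7 - 4))*(-343) = -(-179 + 3)*(-343) = -(-176)*(-343) = -1*60368 = -60368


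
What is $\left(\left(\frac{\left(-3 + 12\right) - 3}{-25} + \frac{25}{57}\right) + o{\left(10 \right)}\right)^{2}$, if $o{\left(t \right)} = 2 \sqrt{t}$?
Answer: $\frac{81305089}{2030625} + \frac{1132 \sqrt{10}}{1425} \approx 42.552$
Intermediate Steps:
$\left(\left(\frac{\left(-3 + 12\right) - 3}{-25} + \frac{25}{57}\right) + o{\left(10 \right)}\right)^{2} = \left(\left(\frac{\left(-3 + 12\right) - 3}{-25} + \frac{25}{57}\right) + 2 \sqrt{10}\right)^{2} = \left(\left(\left(9 - 3\right) \left(- \frac{1}{25}\right) + 25 \cdot \frac{1}{57}\right) + 2 \sqrt{10}\right)^{2} = \left(\left(6 \left(- \frac{1}{25}\right) + \frac{25}{57}\right) + 2 \sqrt{10}\right)^{2} = \left(\left(- \frac{6}{25} + \frac{25}{57}\right) + 2 \sqrt{10}\right)^{2} = \left(\frac{283}{1425} + 2 \sqrt{10}\right)^{2}$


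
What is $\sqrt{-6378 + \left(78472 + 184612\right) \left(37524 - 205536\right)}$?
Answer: $i \sqrt{44201275386} \approx 2.1024 \cdot 10^{5} i$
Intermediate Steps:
$\sqrt{-6378 + \left(78472 + 184612\right) \left(37524 - 205536\right)} = \sqrt{-6378 + 263084 \left(-168012\right)} = \sqrt{-6378 - 44201269008} = \sqrt{-44201275386} = i \sqrt{44201275386}$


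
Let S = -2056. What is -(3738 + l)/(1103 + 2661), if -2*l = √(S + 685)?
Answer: -1869/1882 + I*√1371/7528 ≈ -0.99309 + 0.0049186*I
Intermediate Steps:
l = -I*√1371/2 (l = -√(-2056 + 685)/2 = -I*√1371/2 ≈ -18.514*I)
-(3738 + l)/(1103 + 2661) = -(3738 - I*√1371/2)/(1103 + 2661) = -(3738 - I*√1371/2)/3764 = -(1869/1882 - I*√1371/7528) = -1869/1882 + I*√1371/7528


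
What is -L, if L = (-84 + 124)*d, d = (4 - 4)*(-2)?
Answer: 0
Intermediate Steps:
d = 0 (d = 0*(-2) = 0)
L = 0 (L = (-84 + 124)*0 = 40*0 = 0)
-L = -1*0 = 0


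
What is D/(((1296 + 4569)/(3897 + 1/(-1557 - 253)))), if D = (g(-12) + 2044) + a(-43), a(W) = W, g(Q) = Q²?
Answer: 1008660367/707710 ≈ 1425.2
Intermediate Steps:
D = 2145 (D = ((-12)² + 2044) - 43 = (144 + 2044) - 43 = 2188 - 43 = 2145)
D/(((1296 + 4569)/(3897 + 1/(-1557 - 253)))) = 2145/(((1296 + 4569)/(3897 + 1/(-1557 - 253)))) = 2145/((5865/(3897 + 1/(-1810)))) = 2145/((5865/(3897 - 1/1810))) = 2145/((5865/(7053569/1810))) = 2145/((5865*(1810/7053569))) = 2145/(10615650/7053569) = 2145*(7053569/10615650) = 1008660367/707710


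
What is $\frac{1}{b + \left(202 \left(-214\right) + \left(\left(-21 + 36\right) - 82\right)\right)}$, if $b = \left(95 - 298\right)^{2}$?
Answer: $- \frac{1}{2086} \approx -0.00047939$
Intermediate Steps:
$b = 41209$ ($b = \left(-203\right)^{2} = 41209$)
$\frac{1}{b + \left(202 \left(-214\right) + \left(\left(-21 + 36\right) - 82\right)\right)} = \frac{1}{41209 + \left(202 \left(-214\right) + \left(\left(-21 + 36\right) - 82\right)\right)} = \frac{1}{41209 + \left(-43228 + \left(15 - 82\right)\right)} = \frac{1}{41209 - 43295} = \frac{1}{-2086} = - \frac{1}{2086}$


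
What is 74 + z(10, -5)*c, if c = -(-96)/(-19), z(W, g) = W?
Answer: 446/19 ≈ 23.474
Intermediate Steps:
c = -96/19 (c = -(-96)*(-1)/19 = -6*16/19 = -96/19 ≈ -5.0526)
74 + z(10, -5)*c = 74 + 10*(-96/19) = 74 - 960/19 = 446/19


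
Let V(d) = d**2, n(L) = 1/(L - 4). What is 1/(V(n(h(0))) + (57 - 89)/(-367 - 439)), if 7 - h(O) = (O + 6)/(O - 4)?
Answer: 32643/2908 ≈ 11.225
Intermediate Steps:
h(O) = 7 - (6 + O)/(-4 + O) (h(O) = 7 - (O + 6)/(O - 4) = 7 - (6 + O)/(-4 + O))
n(L) = 1/(-4 + L)
1/(V(n(h(0))) + (57 - 89)/(-367 - 439)) = 1/((1/(-4 + 2*(-17 + 3*0)/(-4 + 0)))**2 + (57 - 89)/(-367 - 439)) = 1/((1/(-4 + 2*(-17 + 0)/(-4)))**2 - 32/(-806)) = 1/((1/(-4 + 2*(-1/4)*(-17)))**2 - 32*(-1/806)) = 1/((1/(-4 + 17/2))**2 + 16/403) = 1/((1/(9/2))**2 + 16/403) = 1/((2/9)**2 + 16/403) = 1/(4/81 + 16/403) = 1/(2908/32643) = 32643/2908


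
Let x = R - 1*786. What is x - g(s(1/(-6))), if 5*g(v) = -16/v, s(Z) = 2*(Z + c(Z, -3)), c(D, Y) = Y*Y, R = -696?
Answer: -392682/265 ≈ -1481.8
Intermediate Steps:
c(D, Y) = Y²
s(Z) = 18 + 2*Z (s(Z) = 2*(Z + (-3)²) = 2*(Z + 9) = 2*(9 + Z) = 18 + 2*Z)
x = -1482 (x = -696 - 1*786 = -696 - 786 = -1482)
g(v) = -16/(5*v) (g(v) = (-16/v)/5 = -16/(5*v))
x - g(s(1/(-6))) = -1482 - (-16)/(5*(18 + 2*(1/(-6)))) = -1482 - (-16)/(5*(18 + 2*(1*(-⅙)))) = -1482 - (-16)/(5*(18 + 2*(-⅙))) = -1482 - (-16)/(5*(18 - ⅓)) = -1482 - (-16)/(5*53/3) = -1482 - (-16)*3/(5*53) = -1482 - 1*(-48/265) = -1482 + 48/265 = -392682/265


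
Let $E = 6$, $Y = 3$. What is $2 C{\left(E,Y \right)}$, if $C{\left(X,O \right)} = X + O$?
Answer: $18$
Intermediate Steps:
$C{\left(X,O \right)} = O + X$
$2 C{\left(E,Y \right)} = 2 \left(3 + 6\right) = 2 \cdot 9 = 18$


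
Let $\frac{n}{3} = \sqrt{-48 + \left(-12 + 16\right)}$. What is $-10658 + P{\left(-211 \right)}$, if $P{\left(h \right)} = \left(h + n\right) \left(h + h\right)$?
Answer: $78384 - 2532 i \sqrt{11} \approx 78384.0 - 8397.7 i$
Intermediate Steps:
$n = 6 i \sqrt{11}$ ($n = 3 \sqrt{-48 + \left(-12 + 16\right)} = 3 \sqrt{-48 + 4} = 3 \sqrt{-44} = 3 \cdot 2 i \sqrt{11} = 6 i \sqrt{11} \approx 19.9 i$)
$P{\left(h \right)} = 2 h \left(h + 6 i \sqrt{11}\right)$ ($P{\left(h \right)} = \left(h + 6 i \sqrt{11}\right) \left(h + h\right) = \left(h + 6 i \sqrt{11}\right) 2 h = 2 h \left(h + 6 i \sqrt{11}\right)$)
$-10658 + P{\left(-211 \right)} = -10658 + 2 \left(-211\right) \left(-211 + 6 i \sqrt{11}\right) = -10658 + \left(89042 - 2532 i \sqrt{11}\right) = 78384 - 2532 i \sqrt{11}$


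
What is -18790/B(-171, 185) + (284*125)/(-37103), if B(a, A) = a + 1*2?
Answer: 691165870/6270407 ≈ 110.23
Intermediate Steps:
B(a, A) = 2 + a (B(a, A) = a + 2 = 2 + a)
-18790/B(-171, 185) + (284*125)/(-37103) = -18790/(2 - 171) + (284*125)/(-37103) = -18790/(-169) + 35500*(-1/37103) = -18790*(-1/169) - 35500/37103 = 18790/169 - 35500/37103 = 691165870/6270407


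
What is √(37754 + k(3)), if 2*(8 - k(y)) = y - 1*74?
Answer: √151190/2 ≈ 194.42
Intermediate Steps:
k(y) = 45 - y/2 (k(y) = 8 - (y - 1*74)/2 = 8 - (y - 74)/2 = 8 - (-74 + y)/2 = 8 + (37 - y/2) = 45 - y/2)
√(37754 + k(3)) = √(37754 + (45 - ½*3)) = √(37754 + (45 - 3/2)) = √(37754 + 87/2) = √(75595/2) = √151190/2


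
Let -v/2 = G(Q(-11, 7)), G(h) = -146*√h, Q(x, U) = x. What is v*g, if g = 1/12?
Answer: 73*I*√11/3 ≈ 80.705*I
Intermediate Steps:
g = 1/12 (g = 1*(1/12) = 1/12 ≈ 0.083333)
v = 292*I*√11 (v = -(-292)*√(-11) = -(-292)*I*√11 = 292*I*√11 ≈ 968.45*I)
v*g = (292*I*√11)*(1/12) = 73*I*√11/3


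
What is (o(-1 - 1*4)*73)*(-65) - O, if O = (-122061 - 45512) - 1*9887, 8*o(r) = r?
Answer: 1443405/8 ≈ 1.8043e+5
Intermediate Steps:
o(r) = r/8
O = -177460 (O = -167573 - 9887 = -177460)
(o(-1 - 1*4)*73)*(-65) - O = (((-1 - 1*4)/8)*73)*(-65) - 1*(-177460) = (((-1 - 4)/8)*73)*(-65) + 177460 = (((⅛)*(-5))*73)*(-65) + 177460 = -5/8*73*(-65) + 177460 = -365/8*(-65) + 177460 = 23725/8 + 177460 = 1443405/8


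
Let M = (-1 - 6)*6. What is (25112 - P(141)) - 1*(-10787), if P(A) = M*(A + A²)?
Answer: 876823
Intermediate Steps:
M = -42 (M = -7*6 = -42)
P(A) = -42*A - 42*A² (P(A) = -42*(A + A²) = -42*A - 42*A²)
(25112 - P(141)) - 1*(-10787) = (25112 - (-42)*141*(1 + 141)) - 1*(-10787) = (25112 - (-42)*141*142) + 10787 = (25112 - 1*(-840924)) + 10787 = (25112 + 840924) + 10787 = 866036 + 10787 = 876823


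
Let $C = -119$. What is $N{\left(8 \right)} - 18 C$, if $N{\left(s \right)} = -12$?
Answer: $2130$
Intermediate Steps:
$N{\left(8 \right)} - 18 C = -12 - -2142 = -12 + 2142 = 2130$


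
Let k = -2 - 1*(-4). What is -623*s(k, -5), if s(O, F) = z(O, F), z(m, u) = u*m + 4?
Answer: 3738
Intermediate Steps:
k = 2 (k = -2 + 4 = 2)
z(m, u) = 4 + m*u (z(m, u) = m*u + 4 = 4 + m*u)
s(O, F) = 4 + F*O (s(O, F) = 4 + O*F = 4 + F*O)
-623*s(k, -5) = -623*(4 - 5*2) = -623*(4 - 10) = -623*(-6) = 3738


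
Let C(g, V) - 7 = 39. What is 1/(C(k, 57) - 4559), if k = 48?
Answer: -1/4513 ≈ -0.00022158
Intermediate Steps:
C(g, V) = 46 (C(g, V) = 7 + 39 = 46)
1/(C(k, 57) - 4559) = 1/(46 - 4559) = 1/(-4513) = -1/4513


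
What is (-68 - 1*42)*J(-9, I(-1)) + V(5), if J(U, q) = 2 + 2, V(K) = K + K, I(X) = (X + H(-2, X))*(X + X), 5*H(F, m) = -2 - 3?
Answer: -430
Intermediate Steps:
H(F, m) = -1 (H(F, m) = (-2 - 3)/5 = (1/5)*(-5) = -1)
I(X) = 2*X*(-1 + X) (I(X) = (X - 1)*(X + X) = (-1 + X)*(2*X) = 2*X*(-1 + X))
V(K) = 2*K
J(U, q) = 4
(-68 - 1*42)*J(-9, I(-1)) + V(5) = (-68 - 1*42)*4 + 2*5 = (-68 - 42)*4 + 10 = -110*4 + 10 = -440 + 10 = -430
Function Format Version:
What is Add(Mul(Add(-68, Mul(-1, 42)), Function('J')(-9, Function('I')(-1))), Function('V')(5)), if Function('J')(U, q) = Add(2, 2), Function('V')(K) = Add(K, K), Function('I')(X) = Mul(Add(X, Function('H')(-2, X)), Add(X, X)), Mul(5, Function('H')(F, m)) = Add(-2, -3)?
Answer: -430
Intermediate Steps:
Function('H')(F, m) = -1 (Function('H')(F, m) = Mul(Rational(1, 5), Add(-2, -3)) = Mul(Rational(1, 5), -5) = -1)
Function('I')(X) = Mul(2, X, Add(-1, X)) (Function('I')(X) = Mul(Add(X, -1), Add(X, X)) = Mul(Add(-1, X), Mul(2, X)) = Mul(2, X, Add(-1, X)))
Function('V')(K) = Mul(2, K)
Function('J')(U, q) = 4
Add(Mul(Add(-68, Mul(-1, 42)), Function('J')(-9, Function('I')(-1))), Function('V')(5)) = Add(Mul(Add(-68, Mul(-1, 42)), 4), Mul(2, 5)) = Add(Mul(Add(-68, -42), 4), 10) = Add(Mul(-110, 4), 10) = Add(-440, 10) = -430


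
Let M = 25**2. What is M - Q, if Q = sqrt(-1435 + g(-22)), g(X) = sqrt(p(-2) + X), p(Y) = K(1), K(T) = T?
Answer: 625 - sqrt(-1435 + I*sqrt(21)) ≈ 624.94 - 37.881*I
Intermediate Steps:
p(Y) = 1
g(X) = sqrt(1 + X)
M = 625
Q = sqrt(-1435 + I*sqrt(21)) (Q = sqrt(-1435 + sqrt(1 - 22)) = sqrt(-1435 + sqrt(-21)) = sqrt(-1435 + I*sqrt(21)) ≈ 0.0605 + 37.881*I)
M - Q = 625 - sqrt(-1435 + I*sqrt(21))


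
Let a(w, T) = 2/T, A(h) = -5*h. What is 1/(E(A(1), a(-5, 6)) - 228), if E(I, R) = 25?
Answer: -1/203 ≈ -0.0049261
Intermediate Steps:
1/(E(A(1), a(-5, 6)) - 228) = 1/(25 - 228) = 1/(-203) = -1/203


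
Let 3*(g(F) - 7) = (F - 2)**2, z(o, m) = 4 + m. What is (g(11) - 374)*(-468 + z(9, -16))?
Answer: 163200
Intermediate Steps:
g(F) = 7 + (-2 + F)**2/3 (g(F) = 7 + (F - 2)**2/3 = 7 + (-2 + F)**2/3)
(g(11) - 374)*(-468 + z(9, -16)) = ((7 + (-2 + 11)**2/3) - 374)*(-468 + (4 - 16)) = ((7 + (1/3)*9**2) - 374)*(-468 - 12) = ((7 + (1/3)*81) - 374)*(-480) = ((7 + 27) - 374)*(-480) = (34 - 374)*(-480) = -340*(-480) = 163200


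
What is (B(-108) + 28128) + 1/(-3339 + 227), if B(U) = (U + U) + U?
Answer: 86526047/3112 ≈ 27804.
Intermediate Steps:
B(U) = 3*U (B(U) = 2*U + U = 3*U)
(B(-108) + 28128) + 1/(-3339 + 227) = (3*(-108) + 28128) + 1/(-3339 + 227) = (-324 + 28128) + 1/(-3112) = 27804 - 1/3112 = 86526047/3112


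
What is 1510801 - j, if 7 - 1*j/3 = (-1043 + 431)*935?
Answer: -205880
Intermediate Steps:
j = 1716681 (j = 21 - 3*(-1043 + 431)*935 = 21 - (-1836)*935 = 21 - 3*(-572220) = 21 + 1716660 = 1716681)
1510801 - j = 1510801 - 1*1716681 = 1510801 - 1716681 = -205880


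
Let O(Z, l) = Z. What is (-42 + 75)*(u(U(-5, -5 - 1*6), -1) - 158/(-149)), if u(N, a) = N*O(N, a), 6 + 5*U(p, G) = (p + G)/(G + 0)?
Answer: 102054/1639 ≈ 62.266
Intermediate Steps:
U(p, G) = -6/5 + (G + p)/(5*G) (U(p, G) = -6/5 + ((p + G)/(G + 0))/5 = -6/5 + ((G + p)/G)/5 = -6/5 + (G + p)/(5*G))
u(N, a) = N² (u(N, a) = N*N = N²)
(-42 + 75)*(u(U(-5, -5 - 1*6), -1) - 158/(-149)) = (-42 + 75)*(((-(-5 - 1*6) + (⅕)*(-5))/(-5 - 1*6))² - 158/(-149)) = 33*(((-(-5 - 6) - 1)/(-5 - 6))² - 158*(-1/149)) = 33*(((-1*(-11) - 1)/(-11))² + 158/149) = 33*((-(11 - 1)/11)² + 158/149) = 33*((-1/11*10)² + 158/149) = 33*((-10/11)² + 158/149) = 33*(100/121 + 158/149) = 33*(34018/18029) = 102054/1639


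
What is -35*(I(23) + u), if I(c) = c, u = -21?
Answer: -70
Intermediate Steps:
-35*(I(23) + u) = -35*(23 - 21) = -35*2 = -70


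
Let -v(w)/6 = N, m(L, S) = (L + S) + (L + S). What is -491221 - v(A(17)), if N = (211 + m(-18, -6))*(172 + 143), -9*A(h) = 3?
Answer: -183151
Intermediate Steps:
m(L, S) = 2*L + 2*S
A(h) = -⅓ (A(h) = -⅑*3 = -⅓)
N = 51345 (N = (211 + (2*(-18) + 2*(-6)))*(172 + 143) = (211 + (-36 - 12))*315 = (211 - 48)*315 = 163*315 = 51345)
v(w) = -308070 (v(w) = -6*51345 = -308070)
-491221 - v(A(17)) = -491221 - 1*(-308070) = -491221 + 308070 = -183151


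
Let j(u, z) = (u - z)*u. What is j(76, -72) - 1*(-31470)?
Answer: 42718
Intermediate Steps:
j(u, z) = u*(u - z)
j(76, -72) - 1*(-31470) = 76*(76 - 1*(-72)) - 1*(-31470) = 76*(76 + 72) + 31470 = 76*148 + 31470 = 11248 + 31470 = 42718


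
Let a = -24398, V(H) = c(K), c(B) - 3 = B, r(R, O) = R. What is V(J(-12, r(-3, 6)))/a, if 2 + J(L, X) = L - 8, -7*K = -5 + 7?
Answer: -19/170786 ≈ -0.00011125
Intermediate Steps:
K = -2/7 (K = -(-5 + 7)/7 = -⅐*2 = -2/7 ≈ -0.28571)
c(B) = 3 + B
J(L, X) = -10 + L (J(L, X) = -2 + (L - 8) = -2 + (-8 + L) = -10 + L)
V(H) = 19/7 (V(H) = 3 - 2/7 = 19/7)
V(J(-12, r(-3, 6)))/a = (19/7)/(-24398) = (19/7)*(-1/24398) = -19/170786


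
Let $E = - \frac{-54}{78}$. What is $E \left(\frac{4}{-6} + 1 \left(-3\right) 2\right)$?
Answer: $- \frac{60}{13} \approx -4.6154$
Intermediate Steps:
$E = \frac{9}{13}$ ($E = - \frac{-54}{78} = \left(-1\right) \left(- \frac{9}{13}\right) = \frac{9}{13} \approx 0.69231$)
$E \left(\frac{4}{-6} + 1 \left(-3\right) 2\right) = \frac{9 \left(\frac{4}{-6} + 1 \left(-3\right) 2\right)}{13} = \frac{9 \left(4 \left(- \frac{1}{6}\right) - 6\right)}{13} = \frac{9 \left(- \frac{2}{3} - 6\right)}{13} = \frac{9}{13} \left(- \frac{20}{3}\right) = - \frac{60}{13}$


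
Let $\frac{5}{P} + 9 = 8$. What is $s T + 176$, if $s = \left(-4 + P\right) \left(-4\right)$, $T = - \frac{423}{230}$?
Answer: $\frac{12626}{115} \approx 109.79$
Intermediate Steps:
$P = -5$ ($P = \frac{5}{-9 + 8} = \frac{5}{-1} = 5 \left(-1\right) = -5$)
$T = - \frac{423}{230}$ ($T = \left(-423\right) \frac{1}{230} = - \frac{423}{230} \approx -1.8391$)
$s = 36$ ($s = \left(-4 - 5\right) \left(-4\right) = \left(-9\right) \left(-4\right) = 36$)
$s T + 176 = 36 \left(- \frac{423}{230}\right) + 176 = - \frac{7614}{115} + 176 = \frac{12626}{115}$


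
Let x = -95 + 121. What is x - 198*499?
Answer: -98776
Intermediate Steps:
x = 26
x - 198*499 = 26 - 198*499 = 26 - 98802 = -98776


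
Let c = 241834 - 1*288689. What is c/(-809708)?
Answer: 46855/809708 ≈ 0.057867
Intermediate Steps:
c = -46855 (c = 241834 - 288689 = -46855)
c/(-809708) = -46855/(-809708) = -46855*(-1/809708) = 46855/809708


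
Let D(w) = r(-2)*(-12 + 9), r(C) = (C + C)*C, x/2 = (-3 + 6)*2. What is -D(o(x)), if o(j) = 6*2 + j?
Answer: 24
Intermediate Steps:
x = 12 (x = 2*((-3 + 6)*2) = 2*(3*2) = 2*6 = 12)
o(j) = 12 + j
r(C) = 2*C² (r(C) = (2*C)*C = 2*C²)
D(w) = -24 (D(w) = (2*(-2)²)*(-12 + 9) = (2*4)*(-3) = 8*(-3) = -24)
-D(o(x)) = -1*(-24) = 24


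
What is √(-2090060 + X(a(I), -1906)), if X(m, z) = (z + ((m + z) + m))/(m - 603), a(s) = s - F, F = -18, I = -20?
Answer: 2*I*√1580603105/55 ≈ 1445.7*I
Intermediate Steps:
a(s) = 18 + s (a(s) = s - 1*(-18) = s + 18 = 18 + s)
X(m, z) = (2*m + 2*z)/(-603 + m) (X(m, z) = (z + (z + 2*m))/(-603 + m) = (2*m + 2*z)/(-603 + m))
√(-2090060 + X(a(I), -1906)) = √(-2090060 + 2*((18 - 20) - 1906)/(-603 + (18 - 20))) = √(-2090060 + 2*(-2 - 1906)/(-603 - 2)) = √(-2090060 + 2*(-1908)/(-605)) = √(-2090060 + 2*(-1/605)*(-1908)) = √(-2090060 + 3816/605) = √(-1264482484/605) = 2*I*√1580603105/55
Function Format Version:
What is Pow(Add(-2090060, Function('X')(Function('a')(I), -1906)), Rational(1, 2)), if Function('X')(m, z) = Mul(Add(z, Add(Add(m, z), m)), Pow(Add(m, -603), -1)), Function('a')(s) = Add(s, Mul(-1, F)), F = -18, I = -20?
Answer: Mul(Rational(2, 55), I, Pow(1580603105, Rational(1, 2))) ≈ Mul(1445.7, I)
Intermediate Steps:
Function('a')(s) = Add(18, s) (Function('a')(s) = Add(s, Mul(-1, -18)) = Add(s, 18) = Add(18, s))
Function('X')(m, z) = Mul(Pow(Add(-603, m), -1), Add(Mul(2, m), Mul(2, z))) (Function('X')(m, z) = Mul(Add(z, Add(z, Mul(2, m))), Pow(Add(-603, m), -1)) = Mul(Add(Mul(2, m), Mul(2, z)), Pow(Add(-603, m), -1)) = Mul(Pow(Add(-603, m), -1), Add(Mul(2, m), Mul(2, z))))
Pow(Add(-2090060, Function('X')(Function('a')(I), -1906)), Rational(1, 2)) = Pow(Add(-2090060, Mul(2, Pow(Add(-603, Add(18, -20)), -1), Add(Add(18, -20), -1906))), Rational(1, 2)) = Pow(Add(-2090060, Mul(2, Pow(Add(-603, -2), -1), Add(-2, -1906))), Rational(1, 2)) = Pow(Add(-2090060, Mul(2, Pow(-605, -1), -1908)), Rational(1, 2)) = Pow(Add(-2090060, Mul(2, Rational(-1, 605), -1908)), Rational(1, 2)) = Pow(Add(-2090060, Rational(3816, 605)), Rational(1, 2)) = Pow(Rational(-1264482484, 605), Rational(1, 2)) = Mul(Rational(2, 55), I, Pow(1580603105, Rational(1, 2)))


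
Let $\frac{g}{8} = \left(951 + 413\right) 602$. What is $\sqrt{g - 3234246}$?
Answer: $\sqrt{3334778} \approx 1826.1$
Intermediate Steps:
$g = 6569024$ ($g = 8 \left(951 + 413\right) 602 = 8 \cdot 1364 \cdot 602 = 8 \cdot 821128 = 6569024$)
$\sqrt{g - 3234246} = \sqrt{6569024 - 3234246} = \sqrt{3334778}$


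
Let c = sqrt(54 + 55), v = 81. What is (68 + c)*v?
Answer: 5508 + 81*sqrt(109) ≈ 6353.7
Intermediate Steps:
c = sqrt(109) ≈ 10.440
(68 + c)*v = (68 + sqrt(109))*81 = 5508 + 81*sqrt(109)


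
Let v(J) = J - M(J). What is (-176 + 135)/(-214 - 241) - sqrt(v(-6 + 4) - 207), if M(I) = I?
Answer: 41/455 - 3*I*sqrt(23) ≈ 0.09011 - 14.387*I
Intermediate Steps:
v(J) = 0 (v(J) = J - J = 0)
(-176 + 135)/(-214 - 241) - sqrt(v(-6 + 4) - 207) = (-176 + 135)/(-214 - 241) - sqrt(0 - 207) = -41/(-455) - sqrt(-207) = -41*(-1/455) - 3*I*sqrt(23) = 41/455 - 3*I*sqrt(23)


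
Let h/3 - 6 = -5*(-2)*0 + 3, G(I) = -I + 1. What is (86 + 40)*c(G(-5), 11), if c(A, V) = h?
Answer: 3402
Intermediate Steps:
G(I) = 1 - I
h = 27 (h = 18 + 3*(-5*(-2)*0 + 3) = 18 + 3*(10*0 + 3) = 18 + 3*(0 + 3) = 18 + 3*3 = 18 + 9 = 27)
c(A, V) = 27
(86 + 40)*c(G(-5), 11) = (86 + 40)*27 = 126*27 = 3402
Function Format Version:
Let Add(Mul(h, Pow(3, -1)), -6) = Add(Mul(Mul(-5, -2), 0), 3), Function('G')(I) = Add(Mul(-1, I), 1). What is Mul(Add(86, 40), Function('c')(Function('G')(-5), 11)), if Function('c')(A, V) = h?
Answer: 3402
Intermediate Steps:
Function('G')(I) = Add(1, Mul(-1, I))
h = 27 (h = Add(18, Mul(3, Add(Mul(Mul(-5, -2), 0), 3))) = Add(18, Mul(3, Add(Mul(10, 0), 3))) = Add(18, Mul(3, Add(0, 3))) = Add(18, Mul(3, 3)) = Add(18, 9) = 27)
Function('c')(A, V) = 27
Mul(Add(86, 40), Function('c')(Function('G')(-5), 11)) = Mul(Add(86, 40), 27) = Mul(126, 27) = 3402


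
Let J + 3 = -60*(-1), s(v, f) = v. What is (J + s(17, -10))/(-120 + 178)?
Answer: 37/29 ≈ 1.2759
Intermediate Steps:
J = 57 (J = -3 - 60*(-1) = -3 + 60 = 57)
(J + s(17, -10))/(-120 + 178) = (57 + 17)/(-120 + 178) = 74/58 = 74*(1/58) = 37/29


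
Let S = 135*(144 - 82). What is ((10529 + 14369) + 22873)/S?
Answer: 1541/270 ≈ 5.7074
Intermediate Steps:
S = 8370 (S = 135*62 = 8370)
((10529 + 14369) + 22873)/S = ((10529 + 14369) + 22873)/8370 = (24898 + 22873)*(1/8370) = 47771*(1/8370) = 1541/270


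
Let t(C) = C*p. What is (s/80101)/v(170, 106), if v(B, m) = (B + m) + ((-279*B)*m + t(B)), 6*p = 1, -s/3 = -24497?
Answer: -220473/1208069424527 ≈ -1.8250e-7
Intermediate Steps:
s = 73491 (s = -3*(-24497) = 73491)
p = ⅙ (p = (⅙)*1 = ⅙ ≈ 0.16667)
t(C) = C/6 (t(C) = C*(⅙) = C/6)
v(B, m) = m + 7*B/6 - 279*B*m (v(B, m) = (B + m) + ((-279*B)*m + B/6) = (B + m) + (-279*B*m + B/6) = (B + m) + (B/6 - 279*B*m) = m + 7*B/6 - 279*B*m)
(s/80101)/v(170, 106) = (73491/80101)/(106 + (7/6)*170 - 279*170*106) = (73491*(1/80101))/(106 + 595/3 - 5027580) = 73491/(80101*(-15081827/3)) = (73491/80101)*(-3/15081827) = -220473/1208069424527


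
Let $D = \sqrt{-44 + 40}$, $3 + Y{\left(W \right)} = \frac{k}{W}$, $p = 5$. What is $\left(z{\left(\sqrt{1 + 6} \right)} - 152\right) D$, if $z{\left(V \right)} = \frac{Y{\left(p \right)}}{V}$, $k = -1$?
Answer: $i \left(-304 - \frac{32 \sqrt{7}}{35}\right) \approx - 306.42 i$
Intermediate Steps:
$Y{\left(W \right)} = -3 - \frac{1}{W}$
$D = 2 i$ ($D = \sqrt{-4} = 2 i \approx 2.0 i$)
$z{\left(V \right)} = - \frac{16}{5 V}$ ($z{\left(V \right)} = \frac{-3 - \frac{1}{5}}{V} = - \frac{16}{5 V}$)
$\left(z{\left(\sqrt{1 + 6} \right)} - 152\right) D = \left(- \frac{16}{5 \sqrt{1 + 6}} - 152\right) 2 i = \left(- \frac{16}{5 \sqrt{7}} - 152\right) 2 i = \left(- \frac{16 \frac{\sqrt{7}}{7}}{5} - 152\right) 2 i = \left(- \frac{16 \sqrt{7}}{35} - 152\right) 2 i = \left(-152 - \frac{16 \sqrt{7}}{35}\right) 2 i = 2 i \left(-152 - \frac{16 \sqrt{7}}{35}\right)$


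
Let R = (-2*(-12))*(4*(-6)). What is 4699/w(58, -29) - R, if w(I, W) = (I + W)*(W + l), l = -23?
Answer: 863909/1508 ≈ 572.88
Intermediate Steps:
w(I, W) = (-23 + W)*(I + W) (w(I, W) = (I + W)*(W - 23) = (I + W)*(-23 + W) = (-23 + W)*(I + W))
R = -576 (R = 24*(-24) = -576)
4699/w(58, -29) - R = 4699/((-29)² - 23*58 - 23*(-29) + 58*(-29)) - 1*(-576) = 4699/(841 - 1334 + 667 - 1682) + 576 = 4699/(-1508) + 576 = 4699*(-1/1508) + 576 = -4699/1508 + 576 = 863909/1508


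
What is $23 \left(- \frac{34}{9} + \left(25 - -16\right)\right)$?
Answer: $\frac{7705}{9} \approx 856.11$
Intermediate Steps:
$23 \left(- \frac{34}{9} + \left(25 - -16\right)\right) = 23 \left(\left(-34\right) \frac{1}{9} + \left(25 + 16\right)\right) = 23 \left(- \frac{34}{9} + 41\right) = 23 \cdot \frac{335}{9} = \frac{7705}{9}$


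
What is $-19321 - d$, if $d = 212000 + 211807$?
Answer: $-443128$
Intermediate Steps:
$d = 423807$
$-19321 - d = -19321 - 423807 = -443128$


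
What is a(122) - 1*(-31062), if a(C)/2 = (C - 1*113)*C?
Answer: 33258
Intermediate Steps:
a(C) = 2*C*(-113 + C) (a(C) = 2*((C - 1*113)*C) = 2*((C - 113)*C) = 2*((-113 + C)*C) = 2*(C*(-113 + C)) = 2*C*(-113 + C))
a(122) - 1*(-31062) = 2*122*(-113 + 122) - 1*(-31062) = 2*122*9 + 31062 = 2196 + 31062 = 33258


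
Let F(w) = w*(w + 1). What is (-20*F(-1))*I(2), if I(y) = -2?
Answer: 0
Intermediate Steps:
F(w) = w*(1 + w)
(-20*F(-1))*I(2) = -(-20)*(1 - 1)*(-2) = -(-20)*0*(-2) = -20*0*(-2) = 0*(-2) = 0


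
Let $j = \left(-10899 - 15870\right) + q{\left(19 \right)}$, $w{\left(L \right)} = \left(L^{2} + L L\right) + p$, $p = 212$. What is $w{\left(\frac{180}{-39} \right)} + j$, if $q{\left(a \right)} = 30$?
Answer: $- \frac{4475863}{169} \approx -26484.0$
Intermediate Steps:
$w{\left(L \right)} = 212 + 2 L^{2}$ ($w{\left(L \right)} = \left(L^{2} + L L\right) + 212 = \left(L^{2} + L^{2}\right) + 212 = 2 L^{2} + 212 = 212 + 2 L^{2}$)
$j = -26739$ ($j = \left(-10899 - 15870\right) + 30 = -26769 + 30 = -26739$)
$w{\left(\frac{180}{-39} \right)} + j = \left(212 + 2 \left(\frac{180}{-39}\right)^{2}\right) - 26739 = \left(212 + 2 \left(180 \left(- \frac{1}{39}\right)\right)^{2}\right) - 26739 = \left(212 + 2 \left(- \frac{60}{13}\right)^{2}\right) - 26739 = \left(212 + 2 \cdot \frac{3600}{169}\right) - 26739 = \left(212 + \frac{7200}{169}\right) - 26739 = \frac{43028}{169} - 26739 = - \frac{4475863}{169}$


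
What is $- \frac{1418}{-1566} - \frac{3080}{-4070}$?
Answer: $\frac{48157}{28971} \approx 1.6622$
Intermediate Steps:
$- \frac{1418}{-1566} - \frac{3080}{-4070} = \left(-1418\right) \left(- \frac{1}{1566}\right) - - \frac{28}{37} = \frac{709}{783} + \frac{28}{37} = \frac{48157}{28971}$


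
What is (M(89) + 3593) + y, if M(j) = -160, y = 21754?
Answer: 25187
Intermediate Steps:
(M(89) + 3593) + y = (-160 + 3593) + 21754 = 3433 + 21754 = 25187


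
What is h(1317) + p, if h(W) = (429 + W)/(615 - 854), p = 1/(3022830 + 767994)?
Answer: -6618778465/906006936 ≈ -7.3054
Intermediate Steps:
p = 1/3790824 ≈ 2.6379e-7
h(W) = -429/239 - W/239 (h(W) = (429 + W)/(-239) = (429 + W)*(-1/239) = -429/239 - W/239)
h(1317) + p = (-429/239 - 1/239*1317) + 1/3790824 = (-429/239 - 1317/239) + 1/3790824 = -1746/239 + 1/3790824 = -6618778465/906006936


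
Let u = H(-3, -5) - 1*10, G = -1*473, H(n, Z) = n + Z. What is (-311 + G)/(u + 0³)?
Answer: 392/9 ≈ 43.556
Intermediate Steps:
H(n, Z) = Z + n
G = -473
u = -18 (u = (-5 - 3) - 1*10 = -8 - 10 = -18)
(-311 + G)/(u + 0³) = (-311 - 473)/(-18 + 0³) = -784/(-18 + 0) = -784/(-18) = -784*(-1/18) = 392/9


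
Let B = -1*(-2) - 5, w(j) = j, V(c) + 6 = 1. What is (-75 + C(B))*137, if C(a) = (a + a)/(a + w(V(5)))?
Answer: -40689/4 ≈ -10172.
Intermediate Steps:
V(c) = -5 (V(c) = -6 + 1 = -5)
B = -3 (B = 2 - 5 = -3)
C(a) = 2*a/(-5 + a) (C(a) = (a + a)/(a - 5) = (2*a)/(-5 + a) = 2*a/(-5 + a))
(-75 + C(B))*137 = (-75 + 2*(-3)/(-5 - 3))*137 = (-75 + 2*(-3)/(-8))*137 = (-75 + 2*(-3)*(-⅛))*137 = (-75 + ¾)*137 = -297/4*137 = -40689/4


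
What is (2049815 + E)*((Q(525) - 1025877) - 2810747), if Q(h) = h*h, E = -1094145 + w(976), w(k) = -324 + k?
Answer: -3405461685678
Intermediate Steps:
E = -1093493 (E = -1094145 + (-324 + 976) = -1094145 + 652 = -1093493)
Q(h) = h²
(2049815 + E)*((Q(525) - 1025877) - 2810747) = (2049815 - 1093493)*((525² - 1025877) - 2810747) = 956322*((275625 - 1025877) - 2810747) = 956322*(-750252 - 2810747) = 956322*(-3560999) = -3405461685678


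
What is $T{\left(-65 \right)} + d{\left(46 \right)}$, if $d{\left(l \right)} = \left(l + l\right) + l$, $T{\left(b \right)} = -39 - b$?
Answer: $164$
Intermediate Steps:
$d{\left(l \right)} = 3 l$ ($d{\left(l \right)} = 2 l + l = 3 l$)
$T{\left(-65 \right)} + d{\left(46 \right)} = \left(-39 - -65\right) + 3 \cdot 46 = \left(-39 + 65\right) + 138 = 26 + 138 = 164$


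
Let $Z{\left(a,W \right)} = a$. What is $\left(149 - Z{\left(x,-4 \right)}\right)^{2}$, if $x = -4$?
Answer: $23409$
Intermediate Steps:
$\left(149 - Z{\left(x,-4 \right)}\right)^{2} = \left(149 - -4\right)^{2} = \left(149 + 4\right)^{2} = 153^{2} = 23409$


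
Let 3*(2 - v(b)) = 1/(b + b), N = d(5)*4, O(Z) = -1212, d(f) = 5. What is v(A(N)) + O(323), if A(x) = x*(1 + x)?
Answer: -3049201/2520 ≈ -1210.0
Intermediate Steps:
N = 20 (N = 5*4 = 20)
v(b) = 2 - 1/(6*b) (v(b) = 2 - 1/(3*(b + b)) = 2 - 1/(2*b)/3 = 2 - 1/(6*b))
v(A(N)) + O(323) = (2 - 1/(20*(1 + 20))/6) - 1212 = (2 - 1/(6*(20*21))) - 1212 = (2 - 1/6/420) - 1212 = (2 - 1/6*1/420) - 1212 = (2 - 1/2520) - 1212 = 5039/2520 - 1212 = -3049201/2520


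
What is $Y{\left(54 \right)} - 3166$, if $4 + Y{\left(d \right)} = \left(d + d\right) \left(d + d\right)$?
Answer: $8494$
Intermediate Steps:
$Y{\left(d \right)} = -4 + 4 d^{2}$ ($Y{\left(d \right)} = -4 + \left(d + d\right) \left(d + d\right) = -4 + 2 d 2 d = -4 + 4 d^{2}$)
$Y{\left(54 \right)} - 3166 = \left(-4 + 4 \cdot 54^{2}\right) - 3166 = \left(-4 + 4 \cdot 2916\right) - 3166 = \left(-4 + 11664\right) - 3166 = 11660 - 3166 = 8494$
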